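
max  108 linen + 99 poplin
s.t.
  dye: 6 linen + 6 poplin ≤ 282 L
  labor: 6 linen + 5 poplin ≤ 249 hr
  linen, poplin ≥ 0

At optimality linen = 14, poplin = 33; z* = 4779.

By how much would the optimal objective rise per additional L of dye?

At the optimum: dye uses 282 of 282 (binding); labor uses 249 of 249 (binding).
From A_Bᵀ y = c: 6·y_dye + 6·y_labor = 108; 6·y_dye + 5·y_labor = 99.
Solving: y_dye = 9, y_labor = 9.
Shadow price of dye = 9.

9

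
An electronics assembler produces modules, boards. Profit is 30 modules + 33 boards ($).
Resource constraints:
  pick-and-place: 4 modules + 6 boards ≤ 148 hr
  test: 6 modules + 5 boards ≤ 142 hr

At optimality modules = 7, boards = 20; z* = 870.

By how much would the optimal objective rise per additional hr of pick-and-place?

3

Both pick-and-place and test are binding at x*.
The binding rows give the dual system: 4·y_pick-and-place + 6·y_test = 30 and 6·y_pick-and-place + 5·y_test = 33.
This yields shadow prices y_pick-and-place = 3, y_test = 3.
Shadow price of pick-and-place = 3.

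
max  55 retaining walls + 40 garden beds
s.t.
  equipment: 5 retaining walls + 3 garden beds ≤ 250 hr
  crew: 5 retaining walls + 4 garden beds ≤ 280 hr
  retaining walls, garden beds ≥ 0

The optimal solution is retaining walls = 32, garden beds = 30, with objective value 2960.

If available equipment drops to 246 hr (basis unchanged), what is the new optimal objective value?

2944

Check each constraint at x*: equipment 250/250 (tight); crew 280/280 (tight).
Dual feasibility on the basic columns requires 5·y_equipment + 5·y_crew = 55, 3·y_equipment + 4·y_crew = 40.
→ y_equipment = 4 and y_crew = 7.
Δz = y_equipment·Δb = 4 × (-4) = -16, so new z* = 2960 − 16 = 2944.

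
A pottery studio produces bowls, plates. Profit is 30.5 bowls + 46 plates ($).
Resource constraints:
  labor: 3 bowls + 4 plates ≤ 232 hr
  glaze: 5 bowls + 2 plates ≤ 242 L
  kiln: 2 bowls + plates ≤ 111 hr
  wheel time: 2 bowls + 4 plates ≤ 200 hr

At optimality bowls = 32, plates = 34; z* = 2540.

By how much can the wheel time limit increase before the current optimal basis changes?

32

Binding constraints: labor, wheel time. The basis is B = [[3,4],[2,4]] with det 4.
Per unit increase in wheel time, x* moves by d = (-1, 0.75).
The basis stays optimal until bowls reaches 0; allowable increase = 32 hr.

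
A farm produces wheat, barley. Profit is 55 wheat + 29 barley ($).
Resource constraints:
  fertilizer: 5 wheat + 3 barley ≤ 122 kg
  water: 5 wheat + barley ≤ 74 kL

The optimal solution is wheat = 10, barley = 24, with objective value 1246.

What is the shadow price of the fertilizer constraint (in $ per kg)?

9

Both fertilizer and water are binding at x*.
The binding rows give the dual system: 5·y_fertilizer + 5·y_water = 55 and 3·y_fertilizer + 1·y_water = 29.
This yields shadow prices y_fertilizer = 9, y_water = 2.
Shadow price of fertilizer = 9.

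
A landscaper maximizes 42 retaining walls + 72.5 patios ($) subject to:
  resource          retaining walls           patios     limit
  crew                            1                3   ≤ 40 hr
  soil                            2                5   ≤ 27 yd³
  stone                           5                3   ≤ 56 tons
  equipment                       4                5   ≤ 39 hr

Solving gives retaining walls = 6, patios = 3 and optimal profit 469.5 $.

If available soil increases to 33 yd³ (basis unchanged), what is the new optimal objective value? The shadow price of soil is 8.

517.5

Δb = 6, so new z* = 469.5 + (8)·(6) = 469.5 + 48 = 517.5.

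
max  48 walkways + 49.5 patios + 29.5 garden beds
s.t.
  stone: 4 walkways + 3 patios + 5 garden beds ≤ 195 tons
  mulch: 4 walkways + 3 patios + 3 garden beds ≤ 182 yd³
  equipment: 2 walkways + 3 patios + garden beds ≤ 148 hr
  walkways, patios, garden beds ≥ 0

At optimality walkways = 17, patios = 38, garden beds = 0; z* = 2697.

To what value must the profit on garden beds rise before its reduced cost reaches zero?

Check each constraint at x*: stone 182/195 (slack 13); mulch 182/182 (tight); equipment 148/148 (tight).
Since stone is not tight, its dual is 0.
The binding rows give the dual system: 4·y_mulch + 2·y_equipment = 48 and 3·y_mulch + 3·y_equipment = 49.5.
Solving: y_mulch = 7.5, y_equipment = 9.
garden beds enters the basis when its profit ≥ yᵀa₃ = 7.5·3 + 9·1 = 31.5.

31.5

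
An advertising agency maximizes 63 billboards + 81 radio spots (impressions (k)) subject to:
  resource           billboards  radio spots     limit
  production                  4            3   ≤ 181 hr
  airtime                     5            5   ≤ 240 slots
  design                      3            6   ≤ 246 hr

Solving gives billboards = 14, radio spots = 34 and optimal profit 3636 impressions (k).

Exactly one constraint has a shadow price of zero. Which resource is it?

production: 158/181 (slack 23)
airtime: 240/240 (binding)
design: 246/246 (binding)
By complementary slackness, a constraint with positive slack has shadow price 0 → production.

production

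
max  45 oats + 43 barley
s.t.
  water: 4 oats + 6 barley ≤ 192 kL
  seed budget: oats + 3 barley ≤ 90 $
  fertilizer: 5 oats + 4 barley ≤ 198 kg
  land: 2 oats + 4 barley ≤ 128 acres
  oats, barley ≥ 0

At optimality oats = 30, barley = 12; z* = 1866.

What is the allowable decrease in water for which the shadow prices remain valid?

Binding constraints: water, fertilizer. The basis is B = [[4,6],[5,4]] with det -14.
Per unit decrease in water, x* moves by d = (0.2857, -0.3571).
The basis stays optimal until barley reaches 0; allowable decrease = 33.6 kL.

33.6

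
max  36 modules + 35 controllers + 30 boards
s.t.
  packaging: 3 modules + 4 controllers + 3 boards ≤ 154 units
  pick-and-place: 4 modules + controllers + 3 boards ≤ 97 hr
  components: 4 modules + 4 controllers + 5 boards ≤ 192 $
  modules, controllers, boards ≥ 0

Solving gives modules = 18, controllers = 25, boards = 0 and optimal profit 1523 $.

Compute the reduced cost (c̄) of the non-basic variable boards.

-3

At the optimum: packaging uses 154 of 154 (binding); pick-and-place uses 97 of 97 (binding); components uses 172 of 192 (slack = 20).
By complementary slackness, y = 0 for the non-binding constraint.
From A_Bᵀ y = c: 3·y_packaging + 4·y_pick-and-place = 36; 4·y_packaging + 1·y_pick-and-place = 35.
This yields shadow prices y_packaging = 8, y_pick-and-place = 3.
Reduced cost of boards: c₃ − yᵀa₃ = 30 − (8·3 + 3·3) = 30 − 33 = -3.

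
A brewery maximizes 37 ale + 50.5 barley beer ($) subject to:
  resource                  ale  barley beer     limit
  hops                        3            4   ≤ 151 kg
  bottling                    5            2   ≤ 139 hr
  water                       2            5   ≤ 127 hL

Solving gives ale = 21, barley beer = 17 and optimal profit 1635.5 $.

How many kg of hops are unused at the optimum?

hops used = 3·21 + 4·17 = 131; slack = 151 − 131 = 20.

20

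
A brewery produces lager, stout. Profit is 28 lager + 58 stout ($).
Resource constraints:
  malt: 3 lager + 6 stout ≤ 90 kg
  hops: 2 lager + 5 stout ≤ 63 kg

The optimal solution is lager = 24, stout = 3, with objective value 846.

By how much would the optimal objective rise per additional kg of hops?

2

At the optimum: malt uses 90 of 90 (binding); hops uses 63 of 63 (binding).
From A_Bᵀ y = c: 3·y_malt + 2·y_hops = 28; 6·y_malt + 5·y_hops = 58.
This yields shadow prices y_malt = 8, y_hops = 2.
Shadow price of hops = 2.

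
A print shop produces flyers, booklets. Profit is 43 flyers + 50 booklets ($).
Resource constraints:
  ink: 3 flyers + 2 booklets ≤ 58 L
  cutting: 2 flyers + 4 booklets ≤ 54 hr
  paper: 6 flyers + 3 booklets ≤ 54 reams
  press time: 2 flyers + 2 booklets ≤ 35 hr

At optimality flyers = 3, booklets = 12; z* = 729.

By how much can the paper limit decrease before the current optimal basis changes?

13.5

Binding constraints: cutting, paper. The basis is B = [[2,4],[6,3]] with det -18.
Per unit decrease in paper, x* moves by d = (-0.2222, 0.1111).
The basis stays optimal until flyers reaches 0; allowable decrease = 13.5 reams.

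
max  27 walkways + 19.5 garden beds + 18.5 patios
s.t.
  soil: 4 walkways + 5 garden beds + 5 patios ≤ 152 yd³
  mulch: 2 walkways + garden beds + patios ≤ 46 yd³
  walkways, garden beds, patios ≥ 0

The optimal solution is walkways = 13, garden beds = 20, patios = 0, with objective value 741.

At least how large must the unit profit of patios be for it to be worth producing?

19.5

Check each constraint at x*: soil 152/152 (tight); mulch 46/46 (tight).
The binding rows give the dual system: 4·y_soil + 2·y_mulch = 27 and 5·y_soil + 1·y_mulch = 19.5.
Solving: y_soil = 2, y_mulch = 9.5.
patios enters the basis when its profit ≥ yᵀa₃ = 2·5 + 9.5·1 = 19.5.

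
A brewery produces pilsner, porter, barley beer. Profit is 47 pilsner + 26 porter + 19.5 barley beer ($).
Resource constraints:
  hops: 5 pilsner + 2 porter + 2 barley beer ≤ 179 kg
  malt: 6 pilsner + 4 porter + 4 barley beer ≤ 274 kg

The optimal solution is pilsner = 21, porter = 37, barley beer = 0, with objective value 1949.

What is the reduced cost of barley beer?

-6.5

Both hops and malt are binding at x*.
The binding rows give the dual system: 5·y_hops + 6·y_malt = 47 and 2·y_hops + 4·y_malt = 26.
Solving: y_hops = 4, y_malt = 4.5.
Reduced cost of barley beer: c₃ − yᵀa₃ = 19.5 − (4·2 + 4.5·4) = 19.5 − 26 = -6.5.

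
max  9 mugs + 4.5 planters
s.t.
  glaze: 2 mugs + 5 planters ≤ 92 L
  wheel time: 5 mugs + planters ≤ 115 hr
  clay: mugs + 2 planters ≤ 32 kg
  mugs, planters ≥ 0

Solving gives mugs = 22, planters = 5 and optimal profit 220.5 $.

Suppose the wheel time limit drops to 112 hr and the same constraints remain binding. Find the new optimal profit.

216

At the optimum: glaze uses 69 of 92 (slack = 23); wheel time uses 115 of 115 (binding); clay uses 32 of 32 (binding).
By complementary slackness, y = 0 for the non-binding constraint.
The binding rows give the dual system: 5·y_wheel time + 1·y_clay = 9 and 1·y_wheel time + 2·y_clay = 4.5.
→ y_wheel time = 1.5 and y_clay = 1.5.
Δz = y_wheel time·Δb = 1.5 × (-3) = -4.5, so new z* = 220.5 − 4.5 = 216.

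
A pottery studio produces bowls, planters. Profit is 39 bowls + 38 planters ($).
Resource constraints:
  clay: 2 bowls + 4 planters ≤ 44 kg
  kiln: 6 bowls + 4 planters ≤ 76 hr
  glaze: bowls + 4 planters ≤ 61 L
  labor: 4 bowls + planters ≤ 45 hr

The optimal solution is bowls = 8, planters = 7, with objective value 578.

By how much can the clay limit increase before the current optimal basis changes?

Binding constraints: clay, kiln. The basis is B = [[2,4],[6,4]] with det -16.
Per unit increase in clay, x* moves by d = (-0.25, 0.375).
The basis stays optimal until glaze becomes binding; allowable increase = 20 kg.

20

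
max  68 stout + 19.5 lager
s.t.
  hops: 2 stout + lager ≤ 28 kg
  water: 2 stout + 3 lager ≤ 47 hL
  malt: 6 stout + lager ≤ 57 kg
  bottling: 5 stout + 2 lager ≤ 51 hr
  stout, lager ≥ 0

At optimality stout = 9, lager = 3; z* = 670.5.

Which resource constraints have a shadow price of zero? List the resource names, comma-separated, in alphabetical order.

hops, water

hops: 21/28 (slack 7)
water: 27/47 (slack 20)
malt: 57/57 (binding)
bottling: 51/51 (binding)
By complementary slackness, a constraint with positive slack has shadow price 0 → hops, water.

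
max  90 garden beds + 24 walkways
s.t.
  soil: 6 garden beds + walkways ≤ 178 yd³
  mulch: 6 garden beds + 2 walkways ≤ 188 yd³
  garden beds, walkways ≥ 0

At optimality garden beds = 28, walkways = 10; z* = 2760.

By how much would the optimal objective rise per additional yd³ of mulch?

9

Both soil and mulch are binding at x*.
The binding rows give the dual system: 6·y_soil + 6·y_mulch = 90 and 1·y_soil + 2·y_mulch = 24.
→ y_soil = 6 and y_mulch = 9.
Shadow price of mulch = 9.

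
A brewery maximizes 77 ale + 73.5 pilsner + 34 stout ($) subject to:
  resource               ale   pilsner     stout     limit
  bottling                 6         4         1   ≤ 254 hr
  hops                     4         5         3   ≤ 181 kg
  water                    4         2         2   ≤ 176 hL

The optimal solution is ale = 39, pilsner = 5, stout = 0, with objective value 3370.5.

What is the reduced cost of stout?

Check each constraint at x*: bottling 254/254 (tight); hops 181/181 (tight); water 166/176 (slack 10).
Since water is not tight, its dual is 0.
Dual feasibility on the basic columns requires 6·y_bottling + 4·y_hops = 77, 4·y_bottling + 5·y_hops = 73.5.
This yields shadow prices y_bottling = 6.5, y_hops = 9.5.
Reduced cost of stout: c₃ − yᵀa₃ = 34 − (6.5·1 + 9.5·3) = 34 − 35 = -1.

-1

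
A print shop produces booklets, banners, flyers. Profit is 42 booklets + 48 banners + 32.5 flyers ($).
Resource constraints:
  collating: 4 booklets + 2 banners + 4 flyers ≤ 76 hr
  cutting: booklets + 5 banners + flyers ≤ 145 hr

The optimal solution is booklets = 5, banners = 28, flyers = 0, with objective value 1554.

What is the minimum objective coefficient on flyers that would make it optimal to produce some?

42

Both collating and cutting are binding at x*.
From A_Bᵀ y = c: 4·y_collating + 1·y_cutting = 42; 2·y_collating + 5·y_cutting = 48.
→ y_collating = 9 and y_cutting = 6.
flyers enters the basis when its profit ≥ yᵀa₃ = 9·4 + 6·1 = 42.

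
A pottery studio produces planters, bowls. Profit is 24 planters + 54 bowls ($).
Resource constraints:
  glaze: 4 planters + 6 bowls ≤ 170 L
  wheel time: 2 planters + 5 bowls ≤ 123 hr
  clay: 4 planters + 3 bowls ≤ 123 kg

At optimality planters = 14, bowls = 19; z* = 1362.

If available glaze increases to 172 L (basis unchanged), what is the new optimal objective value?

Check each constraint at x*: glaze 170/170 (tight); wheel time 123/123 (tight); clay 113/123 (slack 10).
Slack constraints have shadow price 0 (complementary slackness).
Dual feasibility on the basic columns requires 4·y_glaze + 2·y_wheel time = 24, 6·y_glaze + 5·y_wheel time = 54.
Solving: y_glaze = 1.5, y_wheel time = 9.
Δz = y_glaze·Δb = 1.5 × (2) = 3, so new z* = 1362 + 3 = 1365.

1365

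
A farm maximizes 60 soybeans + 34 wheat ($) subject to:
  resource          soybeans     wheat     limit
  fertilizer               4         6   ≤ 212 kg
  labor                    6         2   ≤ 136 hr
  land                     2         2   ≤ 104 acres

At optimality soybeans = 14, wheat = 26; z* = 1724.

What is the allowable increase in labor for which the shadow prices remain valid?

168

Binding constraints: fertilizer, labor. The basis is B = [[4,6],[6,2]] with det -28.
Per unit increase in labor, x* moves by d = (0.2143, -0.1429).
The basis stays optimal until land becomes binding; allowable increase = 168 hr.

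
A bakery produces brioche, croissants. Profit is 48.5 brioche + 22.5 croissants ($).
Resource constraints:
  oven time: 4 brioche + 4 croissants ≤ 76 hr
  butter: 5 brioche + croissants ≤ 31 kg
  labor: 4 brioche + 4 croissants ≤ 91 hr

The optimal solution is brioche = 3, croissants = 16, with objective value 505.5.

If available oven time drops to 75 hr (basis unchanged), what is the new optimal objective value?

At the optimum: oven time uses 76 of 76 (binding); butter uses 31 of 31 (binding); labor uses 76 of 91 (slack = 15).
Since labor is not tight, its dual is 0.
The binding rows give the dual system: 4·y_oven time + 5·y_butter = 48.5 and 4·y_oven time + 1·y_butter = 22.5.
Solving: y_oven time = 4, y_butter = 6.5.
Δz = y_oven time·Δb = 4 × (-1) = -4, so new z* = 505.5 − 4 = 501.5.

501.5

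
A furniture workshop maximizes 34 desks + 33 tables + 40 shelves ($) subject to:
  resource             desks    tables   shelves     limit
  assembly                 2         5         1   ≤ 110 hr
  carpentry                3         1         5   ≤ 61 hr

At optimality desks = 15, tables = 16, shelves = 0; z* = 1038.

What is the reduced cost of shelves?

-5

Both assembly and carpentry are binding at x*.
From A_Bᵀ y = c: 2·y_assembly + 3·y_carpentry = 34; 5·y_assembly + 1·y_carpentry = 33.
This yields shadow prices y_assembly = 5, y_carpentry = 8.
Reduced cost of shelves: c₃ − yᵀa₃ = 40 − (5·1 + 8·5) = 40 − 45 = -5.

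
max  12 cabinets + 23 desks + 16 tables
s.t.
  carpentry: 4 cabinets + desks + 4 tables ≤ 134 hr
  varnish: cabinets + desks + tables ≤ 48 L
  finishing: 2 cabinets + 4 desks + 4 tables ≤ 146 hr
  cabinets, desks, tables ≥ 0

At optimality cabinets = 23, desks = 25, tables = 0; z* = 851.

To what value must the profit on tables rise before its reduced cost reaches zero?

23

Binding: varnish and finishing. Non-binding: carpentry (17 unused).
By complementary slackness, y = 0 for the non-binding constraint.
Dual feasibility on the basic columns requires 1·y_varnish + 2·y_finishing = 12, 1·y_varnish + 4·y_finishing = 23.
This yields shadow prices y_varnish = 1, y_finishing = 5.5.
tables enters the basis when its profit ≥ yᵀa₃ = 1·1 + 5.5·4 = 23.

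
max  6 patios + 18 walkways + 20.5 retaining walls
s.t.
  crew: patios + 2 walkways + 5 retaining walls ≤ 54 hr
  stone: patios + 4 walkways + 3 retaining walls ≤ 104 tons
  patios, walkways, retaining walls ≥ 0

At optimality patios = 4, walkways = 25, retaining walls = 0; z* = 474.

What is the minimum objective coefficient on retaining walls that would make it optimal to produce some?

24

At the optimum: crew uses 54 of 54 (binding); stone uses 104 of 104 (binding).
From A_Bᵀ y = c: 1·y_crew + 1·y_stone = 6; 2·y_crew + 4·y_stone = 18.
Solving: y_crew = 3, y_stone = 3.
retaining walls enters the basis when its profit ≥ yᵀa₃ = 3·5 + 3·3 = 24.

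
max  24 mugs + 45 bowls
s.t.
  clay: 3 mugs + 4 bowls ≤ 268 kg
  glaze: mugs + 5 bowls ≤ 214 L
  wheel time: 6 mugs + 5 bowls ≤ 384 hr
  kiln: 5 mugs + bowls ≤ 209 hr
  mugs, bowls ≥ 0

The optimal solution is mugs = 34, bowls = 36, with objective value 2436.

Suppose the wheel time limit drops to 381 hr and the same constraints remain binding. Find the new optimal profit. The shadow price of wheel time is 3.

Δb = -3, so new z* = 2436 + (3)·(-3) = 2436 − 9 = 2427.

2427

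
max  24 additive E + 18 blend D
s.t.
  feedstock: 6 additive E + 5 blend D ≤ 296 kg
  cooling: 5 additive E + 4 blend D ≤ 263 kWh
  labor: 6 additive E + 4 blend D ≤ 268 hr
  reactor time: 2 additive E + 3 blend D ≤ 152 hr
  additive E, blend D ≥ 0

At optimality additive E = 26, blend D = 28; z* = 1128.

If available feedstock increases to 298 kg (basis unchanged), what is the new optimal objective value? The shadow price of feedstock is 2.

1132

Δb = 2, so new z* = 1128 + (2)·(2) = 1128 + 4 = 1132.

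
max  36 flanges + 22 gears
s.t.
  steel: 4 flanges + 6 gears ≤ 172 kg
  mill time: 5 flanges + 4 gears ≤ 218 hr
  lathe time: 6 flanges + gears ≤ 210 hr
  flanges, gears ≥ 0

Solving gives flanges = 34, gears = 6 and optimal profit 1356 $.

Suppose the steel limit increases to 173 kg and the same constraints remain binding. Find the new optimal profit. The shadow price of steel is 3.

1359

Δb = 1, so new z* = 1356 + (3)·(1) = 1356 + 3 = 1359.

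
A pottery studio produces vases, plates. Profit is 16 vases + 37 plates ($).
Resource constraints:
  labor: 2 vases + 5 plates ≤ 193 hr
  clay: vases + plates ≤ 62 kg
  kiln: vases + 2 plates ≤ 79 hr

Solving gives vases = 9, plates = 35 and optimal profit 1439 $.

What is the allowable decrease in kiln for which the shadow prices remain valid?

1.8

Binding constraints: labor, kiln. The basis is B = [[2,5],[1,2]] with det -1.
Per unit decrease in kiln, x* moves by d = (-5, 2).
The basis stays optimal until vases reaches 0; allowable decrease = 1.8 hr.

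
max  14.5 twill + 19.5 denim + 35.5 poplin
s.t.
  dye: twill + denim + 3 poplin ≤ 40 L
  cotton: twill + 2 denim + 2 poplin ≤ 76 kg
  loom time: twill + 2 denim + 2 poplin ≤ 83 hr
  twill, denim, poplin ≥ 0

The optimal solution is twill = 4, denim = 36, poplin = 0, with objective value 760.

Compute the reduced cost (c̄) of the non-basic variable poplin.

-3

At the optimum: dye uses 40 of 40 (binding); cotton uses 76 of 76 (binding); loom time uses 76 of 83 (slack = 7).
By complementary slackness, y = 0 for the non-binding constraint.
The binding rows give the dual system: 1·y_dye + 1·y_cotton = 14.5 and 1·y_dye + 2·y_cotton = 19.5.
This yields shadow prices y_dye = 9.5, y_cotton = 5.
Reduced cost of poplin: c₃ − yᵀa₃ = 35.5 − (9.5·3 + 5·2) = 35.5 − 38.5 = -3.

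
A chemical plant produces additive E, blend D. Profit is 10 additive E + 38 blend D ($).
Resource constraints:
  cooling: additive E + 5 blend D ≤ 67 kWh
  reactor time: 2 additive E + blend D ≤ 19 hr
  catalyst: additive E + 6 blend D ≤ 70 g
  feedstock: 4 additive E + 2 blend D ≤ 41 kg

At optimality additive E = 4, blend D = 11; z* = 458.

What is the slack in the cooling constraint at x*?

8

cooling used = 1·4 + 5·11 = 59; slack = 67 − 59 = 8.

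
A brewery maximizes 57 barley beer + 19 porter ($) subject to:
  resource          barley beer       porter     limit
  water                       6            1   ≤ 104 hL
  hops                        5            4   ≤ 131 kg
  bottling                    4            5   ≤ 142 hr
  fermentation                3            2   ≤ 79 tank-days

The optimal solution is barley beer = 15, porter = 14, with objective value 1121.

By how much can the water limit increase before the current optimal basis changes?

Binding constraints: water, hops. The basis is B = [[6,1],[5,4]] with det 19.
Per unit increase in water, x* moves by d = (0.2105, -0.2632).
The basis stays optimal until porter reaches 0; allowable increase = 53.2 hL.

53.2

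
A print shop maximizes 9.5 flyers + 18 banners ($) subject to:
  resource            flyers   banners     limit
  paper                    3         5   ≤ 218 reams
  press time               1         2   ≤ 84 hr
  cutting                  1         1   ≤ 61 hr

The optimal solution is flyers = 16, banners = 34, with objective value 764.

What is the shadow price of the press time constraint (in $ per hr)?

6.5

At the optimum: paper uses 218 of 218 (binding); press time uses 84 of 84 (binding); cutting uses 50 of 61 (slack = 11).
Since cutting is not tight, its dual is 0.
From A_Bᵀ y = c: 3·y_paper + 1·y_press time = 9.5; 5·y_paper + 2·y_press time = 18.
→ y_paper = 1 and y_press time = 6.5.
Shadow price of press time = 6.5.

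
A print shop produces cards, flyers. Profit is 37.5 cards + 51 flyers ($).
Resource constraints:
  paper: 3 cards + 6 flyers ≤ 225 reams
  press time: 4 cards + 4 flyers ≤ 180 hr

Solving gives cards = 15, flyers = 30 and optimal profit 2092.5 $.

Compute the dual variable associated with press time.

6

Check each constraint at x*: paper 225/225 (tight); press time 180/180 (tight).
Dual feasibility on the basic columns requires 3·y_paper + 4·y_press time = 37.5, 6·y_paper + 4·y_press time = 51.
Solving: y_paper = 4.5, y_press time = 6.
Shadow price of press time = 6.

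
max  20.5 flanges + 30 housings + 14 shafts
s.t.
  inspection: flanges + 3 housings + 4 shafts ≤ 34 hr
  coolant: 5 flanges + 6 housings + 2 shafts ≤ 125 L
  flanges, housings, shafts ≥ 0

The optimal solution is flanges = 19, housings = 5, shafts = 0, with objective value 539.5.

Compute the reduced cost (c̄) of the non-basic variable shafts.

At the optimum: inspection uses 34 of 34 (binding); coolant uses 125 of 125 (binding).
Dual feasibility on the basic columns requires 1·y_inspection + 5·y_coolant = 20.5, 3·y_inspection + 6·y_coolant = 30.
This yields shadow prices y_inspection = 3, y_coolant = 3.5.
Reduced cost of shafts: c₃ − yᵀa₃ = 14 − (3·4 + 3.5·2) = 14 − 19 = -5.

-5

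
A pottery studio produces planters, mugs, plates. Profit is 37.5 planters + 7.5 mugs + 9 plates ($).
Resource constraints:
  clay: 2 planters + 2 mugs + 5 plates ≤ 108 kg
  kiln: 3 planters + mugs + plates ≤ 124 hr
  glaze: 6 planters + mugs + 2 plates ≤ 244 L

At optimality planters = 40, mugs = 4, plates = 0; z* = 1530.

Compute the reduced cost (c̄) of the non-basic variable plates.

-3.5

At the optimum: clay uses 88 of 108 (slack = 20); kiln uses 124 of 124 (binding); glaze uses 244 of 244 (binding).
By complementary slackness, y = 0 for the non-binding constraint.
The binding rows give the dual system: 3·y_kiln + 6·y_glaze = 37.5 and 1·y_kiln + 1·y_glaze = 7.5.
→ y_kiln = 2.5 and y_glaze = 5.
Reduced cost of plates: c₃ − yᵀa₃ = 9 − (2.5·1 + 5·2) = 9 − 12.5 = -3.5.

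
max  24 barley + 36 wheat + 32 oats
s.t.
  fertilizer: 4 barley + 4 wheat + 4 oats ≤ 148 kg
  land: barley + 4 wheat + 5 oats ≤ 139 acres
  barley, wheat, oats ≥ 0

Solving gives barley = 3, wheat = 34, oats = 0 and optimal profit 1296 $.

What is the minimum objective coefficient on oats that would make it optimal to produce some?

40

Both fertilizer and land are binding at x*.
From A_Bᵀ y = c: 4·y_fertilizer + 1·y_land = 24; 4·y_fertilizer + 4·y_land = 36.
Solving: y_fertilizer = 5, y_land = 4.
oats enters the basis when its profit ≥ yᵀa₃ = 5·4 + 4·5 = 40.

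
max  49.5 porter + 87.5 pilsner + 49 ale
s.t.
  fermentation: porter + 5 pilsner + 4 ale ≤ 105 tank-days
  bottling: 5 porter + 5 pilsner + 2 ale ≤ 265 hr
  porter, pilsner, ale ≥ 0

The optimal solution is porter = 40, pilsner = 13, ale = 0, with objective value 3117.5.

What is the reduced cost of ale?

-5

At the optimum: fermentation uses 105 of 105 (binding); bottling uses 265 of 265 (binding).
From A_Bᵀ y = c: 1·y_fermentation + 5·y_bottling = 49.5; 5·y_fermentation + 5·y_bottling = 87.5.
This yields shadow prices y_fermentation = 9.5, y_bottling = 8.
Reduced cost of ale: c₃ − yᵀa₃ = 49 − (9.5·4 + 8·2) = 49 − 54 = -5.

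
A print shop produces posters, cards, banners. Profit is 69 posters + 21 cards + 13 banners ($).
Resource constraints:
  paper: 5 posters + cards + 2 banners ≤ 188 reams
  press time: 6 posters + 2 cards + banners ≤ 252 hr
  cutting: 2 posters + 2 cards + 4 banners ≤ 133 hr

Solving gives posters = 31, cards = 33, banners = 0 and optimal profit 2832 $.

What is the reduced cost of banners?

-2

Check each constraint at x*: paper 188/188 (tight); press time 252/252 (tight); cutting 128/133 (slack 5).
Since cutting is not tight, its dual is 0.
The binding rows give the dual system: 5·y_paper + 6·y_press time = 69 and 1·y_paper + 2·y_press time = 21.
→ y_paper = 3 and y_press time = 9.
Reduced cost of banners: c₃ − yᵀa₃ = 13 − (3·2 + 9·1) = 13 − 15 = -2.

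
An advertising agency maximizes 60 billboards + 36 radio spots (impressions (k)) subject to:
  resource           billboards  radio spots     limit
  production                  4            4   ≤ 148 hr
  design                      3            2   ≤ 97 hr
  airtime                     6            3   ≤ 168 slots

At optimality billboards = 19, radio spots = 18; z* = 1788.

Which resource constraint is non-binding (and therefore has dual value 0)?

production: 148/148 (binding)
design: 93/97 (slack 4)
airtime: 168/168 (binding)
By complementary slackness, a constraint with positive slack has shadow price 0 → design.

design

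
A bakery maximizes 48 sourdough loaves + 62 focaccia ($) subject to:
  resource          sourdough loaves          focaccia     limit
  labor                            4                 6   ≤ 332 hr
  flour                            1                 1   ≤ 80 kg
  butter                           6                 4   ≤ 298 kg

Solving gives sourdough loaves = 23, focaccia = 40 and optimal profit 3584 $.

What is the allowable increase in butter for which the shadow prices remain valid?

170

Binding constraints: labor, butter. The basis is B = [[4,6],[6,4]] with det -20.
Per unit increase in butter, x* moves by d = (0.3, -0.2).
The basis stays optimal until flour becomes binding; allowable increase = 170 kg.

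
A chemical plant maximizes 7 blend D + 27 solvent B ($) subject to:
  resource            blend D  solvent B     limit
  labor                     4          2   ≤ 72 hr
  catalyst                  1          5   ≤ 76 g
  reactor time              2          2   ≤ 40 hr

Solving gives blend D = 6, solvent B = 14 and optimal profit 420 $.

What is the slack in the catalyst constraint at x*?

0

catalyst used = 1·6 + 5·14 = 76; slack = 76 − 76 = 0.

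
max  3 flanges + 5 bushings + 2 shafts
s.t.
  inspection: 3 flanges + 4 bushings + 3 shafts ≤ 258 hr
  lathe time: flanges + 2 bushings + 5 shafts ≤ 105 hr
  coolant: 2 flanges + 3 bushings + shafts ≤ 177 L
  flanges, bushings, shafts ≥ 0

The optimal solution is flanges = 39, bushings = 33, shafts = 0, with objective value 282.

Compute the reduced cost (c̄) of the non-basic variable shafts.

Binding: lathe time and coolant. Non-binding: inspection (9 unused).
Since inspection is not tight, its dual is 0.
Dual feasibility on the basic columns requires 1·y_lathe time + 2·y_coolant = 3, 2·y_lathe time + 3·y_coolant = 5.
Solving: y_lathe time = 1, y_coolant = 1.
Reduced cost of shafts: c₃ − yᵀa₃ = 2 − (1·5 + 1·1) = 2 − 6 = -4.

-4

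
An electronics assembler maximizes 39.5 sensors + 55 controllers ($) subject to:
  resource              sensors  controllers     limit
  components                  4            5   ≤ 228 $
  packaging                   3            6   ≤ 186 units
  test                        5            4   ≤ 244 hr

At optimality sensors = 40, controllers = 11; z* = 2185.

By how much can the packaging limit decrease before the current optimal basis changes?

39.6

Binding constraints: packaging, test. The basis is B = [[3,6],[5,4]] with det -18.
Per unit decrease in packaging, x* moves by d = (0.2222, -0.2778).
The basis stays optimal until controllers reaches 0; allowable decrease = 39.6 units.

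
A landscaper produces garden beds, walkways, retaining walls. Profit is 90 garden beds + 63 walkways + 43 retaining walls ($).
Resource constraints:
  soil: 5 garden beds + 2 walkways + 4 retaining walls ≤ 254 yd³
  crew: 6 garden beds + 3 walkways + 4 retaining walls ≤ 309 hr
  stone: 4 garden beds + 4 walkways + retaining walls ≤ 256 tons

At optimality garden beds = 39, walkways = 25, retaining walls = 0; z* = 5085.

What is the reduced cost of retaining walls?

Binding: crew and stone. Non-binding: soil (9 unused).
By complementary slackness, y = 0 for the non-binding constraint.
Dual feasibility on the basic columns requires 6·y_crew + 4·y_stone = 90, 3·y_crew + 4·y_stone = 63.
Solving: y_crew = 9, y_stone = 9.
Reduced cost of retaining walls: c₃ − yᵀa₃ = 43 − (9·4 + 9·1) = 43 − 45 = -2.

-2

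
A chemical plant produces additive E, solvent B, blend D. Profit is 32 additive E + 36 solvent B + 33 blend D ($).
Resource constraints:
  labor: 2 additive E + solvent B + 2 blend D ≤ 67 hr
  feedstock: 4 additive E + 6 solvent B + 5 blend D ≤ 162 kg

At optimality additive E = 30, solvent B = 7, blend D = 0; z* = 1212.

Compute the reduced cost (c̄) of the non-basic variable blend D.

Check each constraint at x*: labor 67/67 (tight); feedstock 162/162 (tight).
The binding rows give the dual system: 2·y_labor + 4·y_feedstock = 32 and 1·y_labor + 6·y_feedstock = 36.
This yields shadow prices y_labor = 6, y_feedstock = 5.
Reduced cost of blend D: c₃ − yᵀa₃ = 33 − (6·2 + 5·5) = 33 − 37 = -4.

-4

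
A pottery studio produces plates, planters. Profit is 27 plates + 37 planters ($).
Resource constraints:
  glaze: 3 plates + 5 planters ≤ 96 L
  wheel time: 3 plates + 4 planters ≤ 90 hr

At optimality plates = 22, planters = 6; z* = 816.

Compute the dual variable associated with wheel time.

Both glaze and wheel time are binding at x*.
Dual feasibility on the basic columns requires 3·y_glaze + 3·y_wheel time = 27, 5·y_glaze + 4·y_wheel time = 37.
This yields shadow prices y_glaze = 1, y_wheel time = 8.
Shadow price of wheel time = 8.

8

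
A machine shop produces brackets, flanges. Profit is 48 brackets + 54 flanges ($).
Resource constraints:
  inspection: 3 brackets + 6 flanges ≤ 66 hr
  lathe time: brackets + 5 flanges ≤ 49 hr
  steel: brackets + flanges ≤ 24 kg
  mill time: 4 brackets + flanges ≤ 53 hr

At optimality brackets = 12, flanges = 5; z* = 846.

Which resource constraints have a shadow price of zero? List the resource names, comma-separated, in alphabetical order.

lathe time, steel

inspection: 66/66 (binding)
lathe time: 37/49 (slack 12)
steel: 17/24 (slack 7)
mill time: 53/53 (binding)
By complementary slackness, a constraint with positive slack has shadow price 0 → lathe time, steel.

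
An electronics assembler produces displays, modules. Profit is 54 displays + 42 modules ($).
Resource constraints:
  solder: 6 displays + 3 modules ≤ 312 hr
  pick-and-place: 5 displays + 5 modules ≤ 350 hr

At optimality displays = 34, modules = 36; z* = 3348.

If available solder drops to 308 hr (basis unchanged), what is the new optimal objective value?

3332

Check each constraint at x*: solder 312/312 (tight); pick-and-place 350/350 (tight).
Dual feasibility on the basic columns requires 6·y_solder + 5·y_pick-and-place = 54, 3·y_solder + 5·y_pick-and-place = 42.
Solving: y_solder = 4, y_pick-and-place = 6.
Δz = y_solder·Δb = 4 × (-4) = -16, so new z* = 3348 − 16 = 3332.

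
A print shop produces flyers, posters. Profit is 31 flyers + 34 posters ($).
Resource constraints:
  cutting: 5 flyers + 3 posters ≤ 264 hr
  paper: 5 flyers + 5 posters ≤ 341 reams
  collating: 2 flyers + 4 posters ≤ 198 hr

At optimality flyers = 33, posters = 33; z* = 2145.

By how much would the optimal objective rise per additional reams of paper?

0

Binding: cutting and collating. Non-binding: paper (11 unused).
Since paper is not tight, its dual is 0.
The binding rows give the dual system: 5·y_cutting + 2·y_collating = 31 and 3·y_cutting + 4·y_collating = 34.
This yields shadow prices y_cutting = 4, y_collating = 5.5.
Shadow price of paper = 0.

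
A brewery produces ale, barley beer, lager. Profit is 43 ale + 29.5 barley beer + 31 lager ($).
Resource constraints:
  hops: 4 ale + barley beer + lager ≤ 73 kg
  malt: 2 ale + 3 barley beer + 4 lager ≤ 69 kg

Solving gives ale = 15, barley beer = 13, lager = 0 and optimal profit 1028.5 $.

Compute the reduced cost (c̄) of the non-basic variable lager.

-6

At the optimum: hops uses 73 of 73 (binding); malt uses 69 of 69 (binding).
Dual feasibility on the basic columns requires 4·y_hops + 2·y_malt = 43, 1·y_hops + 3·y_malt = 29.5.
→ y_hops = 7 and y_malt = 7.5.
Reduced cost of lager: c₃ − yᵀa₃ = 31 − (7·1 + 7.5·4) = 31 − 37 = -6.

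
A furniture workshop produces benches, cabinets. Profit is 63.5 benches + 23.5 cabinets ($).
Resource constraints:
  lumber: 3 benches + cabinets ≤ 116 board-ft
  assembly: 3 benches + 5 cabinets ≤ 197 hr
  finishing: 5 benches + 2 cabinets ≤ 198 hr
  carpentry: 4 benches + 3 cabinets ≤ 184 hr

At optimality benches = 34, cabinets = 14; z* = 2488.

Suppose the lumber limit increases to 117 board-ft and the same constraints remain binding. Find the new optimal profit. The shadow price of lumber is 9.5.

2497.5

Δb = 1, so new z* = 2488 + (9.5)·(1) = 2488 + 9.5 = 2497.5.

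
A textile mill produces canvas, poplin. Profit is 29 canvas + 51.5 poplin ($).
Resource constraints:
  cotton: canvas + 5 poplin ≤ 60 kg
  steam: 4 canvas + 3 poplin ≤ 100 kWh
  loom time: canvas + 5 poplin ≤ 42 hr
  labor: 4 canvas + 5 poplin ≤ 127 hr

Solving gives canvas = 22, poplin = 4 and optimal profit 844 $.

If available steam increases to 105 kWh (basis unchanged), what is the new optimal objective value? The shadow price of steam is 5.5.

871.5

Δb = 5, so new z* = 844 + (5.5)·(5) = 844 + 27.5 = 871.5.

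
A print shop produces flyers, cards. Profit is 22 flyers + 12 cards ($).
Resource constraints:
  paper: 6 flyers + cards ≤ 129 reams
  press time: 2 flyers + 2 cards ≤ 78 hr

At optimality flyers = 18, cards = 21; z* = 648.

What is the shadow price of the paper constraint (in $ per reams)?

2

Both paper and press time are binding at x*.
Dual feasibility on the basic columns requires 6·y_paper + 2·y_press time = 22, 1·y_paper + 2·y_press time = 12.
This yields shadow prices y_paper = 2, y_press time = 5.
Shadow price of paper = 2.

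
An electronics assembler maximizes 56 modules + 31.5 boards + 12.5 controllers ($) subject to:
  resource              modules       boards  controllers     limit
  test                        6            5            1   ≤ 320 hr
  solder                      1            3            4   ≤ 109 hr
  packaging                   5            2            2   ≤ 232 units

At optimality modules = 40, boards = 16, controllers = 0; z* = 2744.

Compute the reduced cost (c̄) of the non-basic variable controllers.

-5

Check each constraint at x*: test 320/320 (tight); solder 88/109 (slack 21); packaging 232/232 (tight).
Slack constraints have shadow price 0 (complementary slackness).
From A_Bᵀ y = c: 6·y_test + 5·y_packaging = 56; 5·y_test + 2·y_packaging = 31.5.
Solving: y_test = 3.5, y_packaging = 7.
Reduced cost of controllers: c₃ − yᵀa₃ = 12.5 − (3.5·1 + 7·2) = 12.5 − 17.5 = -5.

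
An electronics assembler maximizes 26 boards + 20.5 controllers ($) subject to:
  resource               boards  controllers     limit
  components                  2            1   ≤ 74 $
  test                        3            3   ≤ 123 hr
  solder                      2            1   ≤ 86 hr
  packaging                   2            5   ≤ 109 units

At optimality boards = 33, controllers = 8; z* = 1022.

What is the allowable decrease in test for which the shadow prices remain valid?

12

Binding constraints: components, test. The basis is B = [[2,1],[3,3]] with det 3.
Per unit decrease in test, x* moves by d = (0.3333, -0.6667).
The basis stays optimal until controllers reaches 0; allowable decrease = 12 hr.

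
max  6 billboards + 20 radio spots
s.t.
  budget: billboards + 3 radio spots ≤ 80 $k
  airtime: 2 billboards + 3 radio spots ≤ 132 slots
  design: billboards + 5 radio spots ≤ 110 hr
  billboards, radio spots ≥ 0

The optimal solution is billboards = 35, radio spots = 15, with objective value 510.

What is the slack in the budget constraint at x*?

0

budget used = 1·35 + 3·15 = 80; slack = 80 − 80 = 0.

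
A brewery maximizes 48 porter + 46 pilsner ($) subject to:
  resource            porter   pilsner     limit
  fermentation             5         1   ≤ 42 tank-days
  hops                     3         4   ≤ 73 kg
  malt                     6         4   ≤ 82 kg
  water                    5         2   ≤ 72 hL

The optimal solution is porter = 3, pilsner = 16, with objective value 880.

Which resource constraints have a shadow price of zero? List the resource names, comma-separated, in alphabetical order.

fermentation, water

fermentation: 31/42 (slack 11)
hops: 73/73 (binding)
malt: 82/82 (binding)
water: 47/72 (slack 25)
By complementary slackness, a constraint with positive slack has shadow price 0 → fermentation, water.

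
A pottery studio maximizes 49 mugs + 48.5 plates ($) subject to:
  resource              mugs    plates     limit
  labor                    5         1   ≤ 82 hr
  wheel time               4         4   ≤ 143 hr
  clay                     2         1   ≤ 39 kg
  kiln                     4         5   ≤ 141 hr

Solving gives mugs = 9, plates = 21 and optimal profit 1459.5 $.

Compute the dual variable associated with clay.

Binding: clay and kiln. Non-binding: labor (16 unused), wheel time (23 unused).
By complementary slackness, y = 0 for the non-binding constraints.
Dual feasibility on the basic columns requires 2·y_clay + 4·y_kiln = 49, 1·y_clay + 5·y_kiln = 48.5.
→ y_clay = 8.5 and y_kiln = 8.
Shadow price of clay = 8.5.

8.5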